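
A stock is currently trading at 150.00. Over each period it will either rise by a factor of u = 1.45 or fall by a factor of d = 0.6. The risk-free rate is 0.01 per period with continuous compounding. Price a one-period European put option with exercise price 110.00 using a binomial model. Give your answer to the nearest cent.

10.25

Risk-neutral probability p = (e^0.01 − 0.6)/(1.45 − 0.6) = 0.4101/0.8500 = 0.4824
Terminal stock prices: S_u = 217.5, S_d = 90
Terminal payoffs (K − S): max(-107.5, 0) = 0, max(20, 0) = 20
Node 0 (S = 150): V_0 = e^(−0.01)·[0.4824·0.0000 + 0.5176·20.0000] = 10.2488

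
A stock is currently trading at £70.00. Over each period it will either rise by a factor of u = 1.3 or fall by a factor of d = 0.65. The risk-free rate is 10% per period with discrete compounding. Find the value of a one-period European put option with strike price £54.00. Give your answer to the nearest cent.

Risk-neutral probability p = (1 + 0.1 − 0.65)/(1.3 − 0.65) = 0.4500/0.6500 = 0.6923
Terminal stock prices: S_u = 91, S_d = 45.5
Terminal payoffs (K − S): max(-37, 0) = 0, max(8.5, 0) = 8.5
Node 0 (S = 70): V_0 = 1/1.1·[0.6923·0.0000 + 0.3077·8.5000] = 2.3776

£2.38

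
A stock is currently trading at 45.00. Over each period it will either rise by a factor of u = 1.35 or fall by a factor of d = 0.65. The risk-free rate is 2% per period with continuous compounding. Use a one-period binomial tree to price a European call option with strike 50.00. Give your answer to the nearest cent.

Risk-neutral probability p = (e^0.02 − 0.65)/(1.35 − 0.65) = 0.3702/0.7000 = 0.5289
Terminal stock prices: S_u = 60.75, S_d = 29.25
Terminal payoffs (S − K): max(10.75, 0) = 10.75, max(-20.75, 0) = 0
Node 0 (S = 45): V_0 = e^(−0.02)·[0.5289·10.7500 + 0.4711·0.0000] = 5.5727

5.57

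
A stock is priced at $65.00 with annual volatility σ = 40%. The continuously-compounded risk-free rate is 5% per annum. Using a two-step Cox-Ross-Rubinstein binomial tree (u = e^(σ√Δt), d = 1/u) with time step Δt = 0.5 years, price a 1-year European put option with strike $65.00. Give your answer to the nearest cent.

$7.39

CRR parameters: u = e^(σ√Δt) = e^(0.4·√0.5) = 1.3269, d = 1/u = 0.7536
Per-period rate: rΔt = 0.05·0.5 = 0.025, so R = e^0.025 = 1.0253
Risk-neutral probability p = (e^0.025 − 0.7536)/(1.3269 − 0.7536) = 0.2717/0.5733 = 0.4739
Terminal stock prices: S_uu = 114.4, S_ud = 65, S_dd = 36.92
Terminal payoffs (K − S): max(-49.44, 0) = 0, max(0, 0) = 0, max(28.08, 0) = 28.08
Node u (S = 86.25): V_u = e^(−0.025)·[0.4739·0.0000 + 0.5261·0.0000] = 0.0000
Node d (S = 48.99): V_d = e^(−0.025)·[0.4739·0.0000 + 0.5261·28.0819] = 14.4087
Node 0 (S = 65): V_0 = e^(−0.025)·[0.4739·0.0000 + 0.5261·14.4087] = 7.3930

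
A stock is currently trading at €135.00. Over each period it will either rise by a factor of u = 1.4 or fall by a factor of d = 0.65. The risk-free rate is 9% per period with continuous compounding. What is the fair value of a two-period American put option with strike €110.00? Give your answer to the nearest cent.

Risk-neutral probability p = (e^0.09 − 0.65)/(1.4 − 0.65) = 0.4442/0.7500 = 0.5922
Terminal stock prices: S_uu = 264.6, S_ud = 122.9, S_dd = 57.04
Terminal payoffs (K − S): max(-154.6, 0) = 0, max(-12.85, 0) = 0, max(52.96, 0) = 52.96
Node u (S = 189): continuation = e^(−0.09)·[0.5922·0.0000 + 0.4078·0.0000] = 0.0000; exercise value = 0.0000 ≤ continuation, so V_u = 0.0000
Node d (S = 87.75): continuation = e^(−0.09)·[0.5922·0.0000 + 0.4078·52.9625] = 19.7376; exercise value = 22.2500 > continuation, so V_d = 22.2500 (exercise)
Node 0 (S = 135): continuation = e^(−0.09)·[0.5922·0.0000 + 0.4078·22.2500] = 8.2919; exercise value = 0.0000 ≤ continuation, so V_0 = 8.2919

€8.29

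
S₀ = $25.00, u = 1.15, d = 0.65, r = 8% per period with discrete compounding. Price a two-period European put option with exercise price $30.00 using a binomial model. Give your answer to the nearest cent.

$2.66

Risk-neutral probability p = (1 + 0.08 − 0.65)/(1.15 − 0.65) = 0.4300/0.5000 = 0.8600
Terminal stock prices: S_uu = 33.06, S_ud = 18.69, S_dd = 10.56
Terminal payoffs (K − S): max(-3.062, 0) = 0, max(11.31, 0) = 11.31, max(19.44, 0) = 19.44
Node u (S = 28.75): V_u = 1/1.08·[0.8600·0.0000 + 0.1400·11.3125] = 1.4664
Node d (S = 16.25): V_d = 1/1.08·[0.8600·11.3125 + 0.1400·19.4375] = 11.5278
Node 0 (S = 25): V_0 = 1/1.08·[0.8600·1.4664 + 0.1400·11.5278] = 2.6621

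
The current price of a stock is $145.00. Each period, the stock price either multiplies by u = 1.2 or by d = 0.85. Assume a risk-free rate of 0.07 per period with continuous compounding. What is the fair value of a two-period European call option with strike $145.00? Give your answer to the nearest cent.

$23.58

Risk-neutral probability p = (e^0.07 − 0.85)/(1.2 − 0.85) = 0.2225/0.3500 = 0.6357
Terminal stock prices: S_uu = 208.8, S_ud = 147.9, S_dd = 104.8
Terminal payoffs (S − K): max(63.8, 0) = 63.8, max(2.9, 0) = 2.9, max(-40.24, 0) = 0
Node u (S = 174): V_u = e^(−0.07)·[0.6357·63.8000 + 0.3643·2.9000] = 38.8029
Node d (S = 123.2): V_d = e^(−0.07)·[0.6357·2.9000 + 0.3643·0.0000] = 1.7190
Node 0 (S = 145): V_0 = e^(−0.07)·[0.6357·38.8029 + 0.3643·1.7190] = 23.5846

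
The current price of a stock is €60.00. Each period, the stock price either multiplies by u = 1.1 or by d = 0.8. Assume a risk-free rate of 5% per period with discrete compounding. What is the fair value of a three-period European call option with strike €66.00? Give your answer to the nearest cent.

Risk-neutral probability p = (1 + 0.05 − 0.8)/(1.1 − 0.8) = 0.2500/0.3000 = 0.8333
Terminal stock prices: S_uuu = 79.86, S_uud = 58.08, S_udd = 42.24, S_ddd = 30.72
Terminal payoffs (S − K): max(13.86, 0) = 13.86, max(-7.92, 0) = 0, max(-23.76, 0) = 0, max(-35.28, 0) = 0
Node uu (S = 72.6): V_uu = 1/1.05·[0.8333·13.8600 + 0.1667·0.0000] = 11.0000
Node ud (S = 52.8): V_ud = 1/1.05·[0.8333·0.0000 + 0.1667·0.0000] = 0.0000
Node dd (S = 38.4): V_dd = 1/1.05·[0.8333·0.0000 + 0.1667·0.0000] = 0.0000
Node u (S = 66): V_u = 1/1.05·[0.8333·11.0000 + 0.1667·0.0000] = 8.7302
Node d (S = 48): V_d = 1/1.05·[0.8333·0.0000 + 0.1667·0.0000] = 0.0000
Node 0 (S = 60): V_0 = 1/1.05·[0.8333·8.7302 + 0.1667·0.0000] = 6.9287

€6.93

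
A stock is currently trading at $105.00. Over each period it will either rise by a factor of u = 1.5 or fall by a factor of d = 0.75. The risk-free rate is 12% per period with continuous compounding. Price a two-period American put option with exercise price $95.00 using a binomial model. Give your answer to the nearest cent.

Risk-neutral probability p = (e^0.12 − 0.75)/(1.5 − 0.75) = 0.3775/0.7500 = 0.5033
Terminal stock prices: S_uu = 236.2, S_ud = 118.1, S_dd = 59.06
Terminal payoffs (K − S): max(-141.2, 0) = 0, max(-23.12, 0) = 0, max(35.94, 0) = 35.94
Node u (S = 157.5): continuation = e^(−0.12)·[0.5033·0.0000 + 0.4967·0.0000] = 0.0000; exercise value = 0.0000 ≤ continuation, so V_u = 0.0000
Node d (S = 78.75): continuation = e^(−0.12)·[0.5033·0.0000 + 0.4967·35.9375] = 15.8307; exercise value = 16.2500 > continuation, so V_d = 16.2500 (exercise)
Node 0 (S = 105): continuation = e^(−0.12)·[0.5033·0.0000 + 0.4967·16.2500] = 7.1582; exercise value = 0.0000 ≤ continuation, so V_0 = 7.1582

$7.16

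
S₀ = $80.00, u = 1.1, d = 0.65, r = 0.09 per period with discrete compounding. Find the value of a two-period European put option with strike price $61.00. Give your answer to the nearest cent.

$0.15

Risk-neutral probability p = (1 + 0.09 − 0.65)/(1.1 − 0.65) = 0.4400/0.4500 = 0.9778
Terminal stock prices: S_uu = 96.8, S_ud = 57.2, S_dd = 33.8
Terminal payoffs (K − S): max(-35.8, 0) = 0, max(3.8, 0) = 3.8, max(27.2, 0) = 27.2
Node u (S = 88): V_u = 1/1.09·[0.9778·0.0000 + 0.0222·3.8000] = 0.0775
Node d (S = 52): V_d = 1/1.09·[0.9778·3.8000 + 0.0222·27.2000] = 3.9633
Node 0 (S = 80): V_0 = 1/1.09·[0.9778·0.0775 + 0.0222·3.9633] = 0.1503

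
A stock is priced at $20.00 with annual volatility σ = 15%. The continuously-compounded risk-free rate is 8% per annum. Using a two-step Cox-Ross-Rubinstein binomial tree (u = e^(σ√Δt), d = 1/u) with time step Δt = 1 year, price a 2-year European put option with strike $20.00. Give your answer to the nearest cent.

CRR parameters: u = e^(σ√Δt) = e^(0.15·√1) = 1.1618, d = 1/u = 0.8607
Per-period rate: rΔt = 0.08·1 = 0.08, so R = e^0.08 = 1.0833
Risk-neutral probability p = (e^0.08 − 0.8607)/(1.1618 − 0.8607) = 0.2226/0.3011 = 0.7392
Terminal stock prices: S_uu = 27, S_ud = 20, S_dd = 14.82
Terminal payoffs (K − S): max(-6.997, 0) = 0, max(0, 0) = 0, max(5.184, 0) = 5.184
Node u (S = 23.24): V_u = e^(−0.08)·[0.7392·0.0000 + 0.2608·0.0000] = 0.0000
Node d (S = 17.21): V_d = e^(−0.08)·[0.7392·0.0000 + 0.2608·5.1836] = 1.2482
Node 0 (S = 20): V_0 = e^(−0.08)·[0.7392·0.0000 + 0.2608·1.2482] = 0.3005

$0.30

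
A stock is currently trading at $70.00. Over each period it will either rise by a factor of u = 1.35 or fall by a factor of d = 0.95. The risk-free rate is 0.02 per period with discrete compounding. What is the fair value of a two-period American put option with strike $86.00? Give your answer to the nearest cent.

$16.00

Risk-neutral probability p = (1 + 0.02 − 0.95)/(1.35 − 0.95) = 0.0700/0.4000 = 0.1750
Terminal stock prices: S_uu = 127.6, S_ud = 89.77, S_dd = 63.17
Terminal payoffs (K − S): max(-41.58, 0) = 0, max(-3.775, 0) = 0, max(22.83, 0) = 22.83
Node u (S = 94.5): continuation = 1/1.02·[0.1750·0.0000 + 0.8250·0.0000] = 0.0000; exercise value = 0.0000 ≤ continuation, so V_u = 0.0000
Node d (S = 66.5): continuation = 1/1.02·[0.1750·0.0000 + 0.8250·22.8250] = 18.4614; exercise value = 19.5000 > continuation, so V_d = 19.5000 (exercise)
Node 0 (S = 70): continuation = 1/1.02·[0.1750·0.0000 + 0.8250·19.5000] = 15.7721; exercise value = 16.0000 > continuation, so V_0 = 16.0000 (exercise)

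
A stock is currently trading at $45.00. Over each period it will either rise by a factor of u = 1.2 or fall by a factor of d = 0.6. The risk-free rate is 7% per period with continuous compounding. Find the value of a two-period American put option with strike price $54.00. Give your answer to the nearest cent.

$9.00

Risk-neutral probability p = (e^0.07 − 0.6)/(1.2 − 0.6) = 0.4725/0.6000 = 0.7875
Terminal stock prices: S_uu = 64.8, S_ud = 32.4, S_dd = 16.2
Terminal payoffs (K − S): max(-10.8, 0) = 0, max(21.6, 0) = 21.6, max(37.8, 0) = 37.8
Node u (S = 54): continuation = e^(−0.07)·[0.7875·0.0000 + 0.2125·21.6000] = 4.2794; exercise value = 0.0000 ≤ continuation, so V_u = 4.2794
Node d (S = 27): continuation = e^(−0.07)·[0.7875·21.6000 + 0.2125·37.8000] = 23.3493; exercise value = 27.0000 > continuation, so V_d = 27.0000 (exercise)
Node 0 (S = 45): continuation = e^(−0.07)·[0.7875·4.2794 + 0.2125·27.0000] = 8.4915; exercise value = 9.0000 > continuation, so V_0 = 9.0000 (exercise)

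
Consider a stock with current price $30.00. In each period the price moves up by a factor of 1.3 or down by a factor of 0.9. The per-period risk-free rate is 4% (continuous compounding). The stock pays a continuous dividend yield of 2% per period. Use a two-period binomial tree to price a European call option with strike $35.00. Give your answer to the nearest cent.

Per-period risk-free factor R = e^0.04 = 1.0408; dividend-adjusted growth = e^(0.04−0.02) = 1.0202.
Risk-neutral probability p = (1.0202 − 0.9)/(1.3 − 0.9) = 0.1202/0.4000 = 0.3005
Terminal stock prices: S_uu = 50.7, S_ud = 35.1, S_dd = 24.3
Terminal payoffs (S − K): max(15.7, 0) = 15.7, max(0.1, 0) = 0.1, max(-10.7, 0) = 0
Node u (S = 39): V_u = e^(−0.04)·[0.3005·15.7000 + 0.6995·0.1000] = 4.6001
Node d (S = 27): V_d = e^(−0.04)·[0.3005·0.1000 + 0.6995·0.0000] = 0.0289
Node 0 (S = 30): V_0 = e^(−0.04)·[0.3005·4.6001 + 0.6995·0.0289] = 1.3476

$1.35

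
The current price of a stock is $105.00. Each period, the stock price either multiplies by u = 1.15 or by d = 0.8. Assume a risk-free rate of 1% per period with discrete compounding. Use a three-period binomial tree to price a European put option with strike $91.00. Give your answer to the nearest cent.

Risk-neutral probability p = (1 + 0.01 − 0.8)/(1.15 − 0.8) = 0.2100/0.3500 = 0.6000
Terminal stock prices: S_uuu = 159.7, S_uud = 111.1, S_udd = 77.28, S_ddd = 53.76
Terminal payoffs (K − S): max(-68.69, 0) = 0, max(-20.09, 0) = 0, max(13.72, 0) = 13.72, max(37.24, 0) = 37.24
Node uu (S = 138.9): V_uu = 1/1.01·[0.6000·0.0000 + 0.4000·0.0000] = 0.0000
Node ud (S = 96.6): V_ud = 1/1.01·[0.6000·0.0000 + 0.4000·13.7200] = 5.4337
Node dd (S = 67.2): V_dd = 1/1.01·[0.6000·13.7200 + 0.4000·37.2400] = 22.8990
Node u (S = 120.7): V_u = 1/1.01·[0.6000·0.0000 + 0.4000·5.4337] = 2.1519
Node d (S = 84): V_d = 1/1.01·[0.6000·5.4337 + 0.4000·22.8990] = 12.2968
Node 0 (S = 105): V_0 = 1/1.01·[0.6000·2.1519 + 0.4000·12.2968] = 6.1484

$6.15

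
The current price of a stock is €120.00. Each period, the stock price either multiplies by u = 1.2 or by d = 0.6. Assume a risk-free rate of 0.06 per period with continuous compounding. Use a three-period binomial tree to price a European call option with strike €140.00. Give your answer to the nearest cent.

€25.66

Risk-neutral probability p = (e^0.06 − 0.6)/(1.2 − 0.6) = 0.4618/0.6000 = 0.7697
Terminal stock prices: S_uuu = 207.4, S_uud = 103.7, S_udd = 51.84, S_ddd = 25.92
Terminal payoffs (S − K): max(67.36, 0) = 67.36, max(-36.32, 0) = 0, max(-88.16, 0) = 0, max(-114.1, 0) = 0
Node uu (S = 172.8): V_uu = e^(−0.06)·[0.7697·67.3600 + 0.2303·0.0000] = 48.8294
Node ud (S = 86.4): V_ud = e^(−0.06)·[0.7697·0.0000 + 0.2303·0.0000] = 0.0000
Node dd (S = 43.2): V_dd = e^(−0.06)·[0.7697·0.0000 + 0.2303·0.0000] = 0.0000
Node u (S = 144): V_u = e^(−0.06)·[0.7697·48.8294 + 0.2303·0.0000] = 35.3965
Node d (S = 72): V_d = e^(−0.06)·[0.7697·0.0000 + 0.2303·0.0000] = 0.0000
Node 0 (S = 120): V_0 = e^(−0.06)·[0.7697·35.3965 + 0.2303·0.0000] = 25.6590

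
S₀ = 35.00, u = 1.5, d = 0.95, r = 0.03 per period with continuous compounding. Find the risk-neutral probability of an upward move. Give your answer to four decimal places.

Risk-neutral probability p = (e^0.03 − 0.95)/(1.5 − 0.95) = 0.0805/0.5500 = 0.1463

p = 0.1463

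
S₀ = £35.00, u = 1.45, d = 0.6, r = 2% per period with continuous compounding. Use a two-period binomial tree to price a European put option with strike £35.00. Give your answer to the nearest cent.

£7.69

Risk-neutral probability p = (e^0.02 − 0.6)/(1.45 − 0.6) = 0.4202/0.8500 = 0.4944
Terminal stock prices: S_uu = 73.59, S_ud = 30.45, S_dd = 12.6
Terminal payoffs (K − S): max(-38.59, 0) = 0, max(4.55, 0) = 4.55, max(22.4, 0) = 22.4
Node u (S = 50.75): V_u = e^(−0.02)·[0.4944·0.0000 + 0.5056·4.5500] = 2.2551
Node d (S = 21): V_d = e^(−0.02)·[0.4944·4.5500 + 0.5056·22.4000] = 13.3070
Node 0 (S = 35): V_0 = e^(−0.02)·[0.4944·2.2551 + 0.5056·13.3070] = 7.6881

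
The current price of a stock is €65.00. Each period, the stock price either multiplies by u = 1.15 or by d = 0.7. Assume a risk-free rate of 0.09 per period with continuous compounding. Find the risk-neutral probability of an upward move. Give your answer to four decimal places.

p = 0.8759

Risk-neutral probability p = (e^0.09 − 0.7)/(1.15 − 0.7) = 0.3942/0.4500 = 0.8759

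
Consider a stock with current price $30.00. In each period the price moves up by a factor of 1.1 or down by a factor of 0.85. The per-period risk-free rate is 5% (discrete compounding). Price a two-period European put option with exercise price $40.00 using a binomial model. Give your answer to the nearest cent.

$6.28

Risk-neutral probability p = (1 + 0.05 − 0.85)/(1.1 − 0.85) = 0.2000/0.2500 = 0.8000
Terminal stock prices: S_uu = 36.3, S_ud = 28.05, S_dd = 21.67
Terminal payoffs (K − S): max(3.7, 0) = 3.7, max(11.95, 0) = 11.95, max(18.33, 0) = 18.33
Node u (S = 33): V_u = 1/1.05·[0.8000·3.7000 + 0.2000·11.9500] = 5.0952
Node d (S = 25.5): V_d = 1/1.05·[0.8000·11.9500 + 0.2000·18.3250] = 12.5952
Node 0 (S = 30): V_0 = 1/1.05·[0.8000·5.0952 + 0.2000·12.5952] = 6.2812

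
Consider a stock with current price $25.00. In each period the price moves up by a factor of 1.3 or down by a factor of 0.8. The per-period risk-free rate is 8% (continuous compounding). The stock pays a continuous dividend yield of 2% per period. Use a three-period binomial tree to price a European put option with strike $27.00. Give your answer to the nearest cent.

$2.95

Per-period risk-free factor R = e^0.08 = 1.0833; dividend-adjusted growth = e^(0.08−0.02) = 1.0618.
Risk-neutral probability p = (1.0618 − 0.8)/(1.3 − 0.8) = 0.2618/0.5000 = 0.5237
Terminal stock prices: S_uuu = 54.93, S_uud = 33.8, S_udd = 20.8, S_ddd = 12.8
Terminal payoffs (K − S): max(-27.93, 0) = 0, max(-6.8, 0) = 0, max(6.2, 0) = 6.2, max(14.2, 0) = 14.2
Node uu (S = 42.25): V_uu = e^(−0.08)·[0.5237·0.0000 + 0.4763·0.0000] = 0.0000
Node ud (S = 26): V_ud = e^(−0.08)·[0.5237·0.0000 + 0.4763·6.2000] = 2.7262
Node dd (S = 16): V_dd = e^(−0.08)·[0.5237·6.2000 + 0.4763·14.2000] = 9.2410
Node u (S = 32.5): V_u = e^(−0.08)·[0.5237·0.0000 + 0.4763·2.7262] = 1.1987
Node d (S = 20): V_d = e^(−0.08)·[0.5237·2.7262 + 0.4763·9.2410] = 5.3812
Node 0 (S = 25): V_0 = e^(−0.08)·[0.5237·1.1987 + 0.4763·5.3812] = 2.9456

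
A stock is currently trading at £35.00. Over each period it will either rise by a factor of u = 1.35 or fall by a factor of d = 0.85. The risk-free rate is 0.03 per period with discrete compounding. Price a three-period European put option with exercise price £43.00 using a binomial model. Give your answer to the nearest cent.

Risk-neutral probability p = (1 + 0.03 − 0.85)/(1.35 − 0.85) = 0.1800/0.5000 = 0.3600
Terminal stock prices: S_uuu = 86.11, S_uud = 54.22, S_udd = 34.14, S_ddd = 21.49
Terminal payoffs (K − S): max(-43.11, 0) = 0, max(-11.22, 0) = 0, max(8.862, 0) = 8.862, max(21.51, 0) = 21.51
Node uu (S = 63.79): V_uu = 1/1.03·[0.3600·0.0000 + 0.6400·0.0000] = 0.0000
Node ud (S = 40.16): V_ud = 1/1.03·[0.3600·0.0000 + 0.6400·8.8619] = 5.5064
Node dd (S = 25.29): V_dd = 1/1.03·[0.3600·8.8619 + 0.6400·21.5056] = 16.4601
Node u (S = 47.25): V_u = 1/1.03·[0.3600·0.0000 + 0.6400·5.5064] = 3.4215
Node d (S = 29.75): V_d = 1/1.03·[0.3600·5.5064 + 0.6400·16.4601] = 12.1522
Node 0 (S = 35): V_0 = 1/1.03·[0.3600·3.4215 + 0.6400·12.1522] = 8.7467

£8.75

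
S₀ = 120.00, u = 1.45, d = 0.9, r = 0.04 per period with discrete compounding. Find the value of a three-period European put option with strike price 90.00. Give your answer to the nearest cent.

Risk-neutral probability p = (1 + 0.04 − 0.9)/(1.45 − 0.9) = 0.1400/0.5500 = 0.2545
Terminal stock prices: S_uuu = 365.8, S_uud = 227.1, S_udd = 140.9, S_ddd = 87.48
Terminal payoffs (K − S): max(-275.8, 0) = 0, max(-137.1, 0) = 0, max(-50.94, 0) = 0, max(2.52, 0) = 2.52
Node uu (S = 252.3): V_uu = 1/1.04·[0.2545·0.0000 + 0.7455·0.0000] = 0.0000
Node ud (S = 156.6): V_ud = 1/1.04·[0.2545·0.0000 + 0.7455·0.0000] = 0.0000
Node dd (S = 97.2): V_dd = 1/1.04·[0.2545·0.0000 + 0.7455·2.5200] = 1.8063
Node u (S = 174): V_u = 1/1.04·[0.2545·0.0000 + 0.7455·0.0000] = 0.0000
Node d (S = 108): V_d = 1/1.04·[0.2545·0.0000 + 0.7455·1.8063] = 1.2947
Node 0 (S = 120): V_0 = 1/1.04·[0.2545·0.0000 + 0.7455·1.2947] = 0.9280

0.93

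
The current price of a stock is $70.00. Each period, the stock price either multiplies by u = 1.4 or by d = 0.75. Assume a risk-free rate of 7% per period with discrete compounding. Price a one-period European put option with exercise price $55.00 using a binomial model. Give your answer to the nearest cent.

$1.19

Risk-neutral probability p = (1 + 0.07 − 0.75)/(1.4 − 0.75) = 0.3200/0.6500 = 0.4923
Terminal stock prices: S_u = 98, S_d = 52.5
Terminal payoffs (K − S): max(-43, 0) = 0, max(2.5, 0) = 2.5
Node 0 (S = 70): V_0 = 1/1.07·[0.4923·0.0000 + 0.5077·2.5000] = 1.1862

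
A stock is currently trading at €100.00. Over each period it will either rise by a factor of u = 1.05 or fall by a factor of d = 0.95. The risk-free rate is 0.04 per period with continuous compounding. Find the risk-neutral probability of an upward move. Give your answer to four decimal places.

Risk-neutral probability p = (e^0.04 − 0.95)/(1.05 − 0.95) = 0.0908/0.1000 = 0.9081

p = 0.9081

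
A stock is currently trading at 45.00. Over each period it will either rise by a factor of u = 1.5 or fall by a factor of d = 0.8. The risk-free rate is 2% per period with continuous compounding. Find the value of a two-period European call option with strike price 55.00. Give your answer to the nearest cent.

4.40

Risk-neutral probability p = (e^0.02 − 0.8)/(1.5 − 0.8) = 0.2202/0.7000 = 0.3146
Terminal stock prices: S_uu = 101.2, S_ud = 54, S_dd = 28.8
Terminal payoffs (S − K): max(46.25, 0) = 46.25, max(-1, 0) = 0, max(-26.2, 0) = 0
Node u (S = 67.5): V_u = e^(−0.02)·[0.3146·46.2500 + 0.6854·0.0000] = 14.2609
Node d (S = 36): V_d = e^(−0.02)·[0.3146·0.0000 + 0.6854·0.0000] = 0.0000
Node 0 (S = 45): V_0 = e^(−0.02)·[0.3146·14.2609 + 0.6854·0.0000] = 4.3973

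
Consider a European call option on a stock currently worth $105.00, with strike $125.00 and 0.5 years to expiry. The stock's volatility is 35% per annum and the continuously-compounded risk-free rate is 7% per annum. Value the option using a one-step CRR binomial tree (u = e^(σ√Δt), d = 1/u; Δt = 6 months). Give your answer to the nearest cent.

CRR parameters: u = e^(σ√Δt) = e^(0.35·√0.5) = 1.2808, d = 1/u = 0.7808
Per-period rate: rΔt = 0.07·0.5 = 0.035, so R = e^0.035 = 1.0356
Risk-neutral probability p = (e^0.035 − 0.7808)/(1.2808 − 0.7808) = 0.2549/0.5000 = 0.5097
Terminal stock prices: S_u = 134.5, S_d = 81.98
Terminal payoffs (S − K): max(9.484, 0) = 9.484, max(-43.02, 0) = 0
Node 0 (S = 105): V_0 = e^(−0.035)·[0.5097·9.4843 + 0.4903·0.0000] = 4.6677

$4.67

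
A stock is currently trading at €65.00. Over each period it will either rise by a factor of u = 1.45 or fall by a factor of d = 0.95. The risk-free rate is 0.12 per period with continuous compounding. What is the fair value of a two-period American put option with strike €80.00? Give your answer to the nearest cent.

€15.00

Risk-neutral probability p = (e^0.12 − 0.95)/(1.45 − 0.95) = 0.1775/0.5000 = 0.3550
Terminal stock prices: S_uu = 136.7, S_ud = 89.54, S_dd = 58.66
Terminal payoffs (K − S): max(-56.66, 0) = 0, max(-9.537, 0) = 0, max(21.34, 0) = 21.34
Node u (S = 94.25): continuation = e^(−0.12)·[0.3550·0.0000 + 0.6450·0.0000] = 0.0000; exercise value = 0.0000 ≤ continuation, so V_u = 0.0000
Node d (S = 61.75): continuation = e^(−0.12)·[0.3550·0.0000 + 0.6450·21.3375] = 12.2065; exercise value = 18.2500 > continuation, so V_d = 18.2500 (exercise)
Node 0 (S = 65): continuation = e^(−0.12)·[0.3550·0.0000 + 0.6450·18.2500] = 10.4403; exercise value = 15.0000 > continuation, so V_0 = 15.0000 (exercise)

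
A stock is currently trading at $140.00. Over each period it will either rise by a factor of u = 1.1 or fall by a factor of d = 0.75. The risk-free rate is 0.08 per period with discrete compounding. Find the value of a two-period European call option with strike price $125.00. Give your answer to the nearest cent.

Risk-neutral probability p = (1 + 0.08 − 0.75)/(1.1 − 0.75) = 0.3300/0.3500 = 0.9429
Terminal stock prices: S_uu = 169.4, S_ud = 115.5, S_dd = 78.75
Terminal payoffs (S − K): max(44.4, 0) = 44.4, max(-9.5, 0) = 0, max(-46.25, 0) = 0
Node u (S = 154): V_u = 1/1.08·[0.9429·44.4000 + 0.0571·0.0000] = 38.7619
Node d (S = 105): V_d = 1/1.08·[0.9429·0.0000 + 0.0571·0.0000] = 0.0000
Node 0 (S = 140): V_0 = 1/1.08·[0.9429·38.7619 + 0.0571·0.0000] = 33.8398

$33.84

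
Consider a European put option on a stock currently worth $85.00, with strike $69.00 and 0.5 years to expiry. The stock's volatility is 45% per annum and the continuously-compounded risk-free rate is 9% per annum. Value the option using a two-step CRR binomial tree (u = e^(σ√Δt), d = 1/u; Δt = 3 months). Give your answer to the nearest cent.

$3.62

CRR parameters: u = e^(σ√Δt) = e^(0.45·√0.25) = 1.2523, d = 1/u = 0.7985
Per-period rate: rΔt = 0.09·0.25 = 0.0225, so R = e^0.0225 = 1.0228
Risk-neutral probability p = (e^0.0225 − 0.7985)/(1.2523 − 0.7985) = 0.2242/0.4538 = 0.4941
Terminal stock prices: S_uu = 133.3, S_ud = 85, S_dd = 54.2
Terminal payoffs (K − S): max(-64.31, 0) = 0, max(-16, 0) = 0, max(14.8, 0) = 14.8
Node u (S = 106.4): V_u = e^(−0.0225)·[0.4941·0.0000 + 0.5059·0.0000] = 0.0000
Node d (S = 67.87): V_d = e^(−0.0225)·[0.4941·0.0000 + 0.5059·14.8016] = 7.3211
Node 0 (S = 85): V_0 = e^(−0.0225)·[0.4941·0.0000 + 0.5059·7.3211] = 3.6211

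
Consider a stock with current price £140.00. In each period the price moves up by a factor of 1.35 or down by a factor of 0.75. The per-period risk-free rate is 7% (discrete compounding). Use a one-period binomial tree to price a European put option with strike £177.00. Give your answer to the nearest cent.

£31.40

Risk-neutral probability p = (1 + 0.07 − 0.75)/(1.35 − 0.75) = 0.3200/0.6000 = 0.5333
Terminal stock prices: S_u = 189, S_d = 105
Terminal payoffs (K − S): max(-12, 0) = 0, max(72, 0) = 72
Node 0 (S = 140): V_0 = 1/1.07·[0.5333·0.0000 + 0.4667·72.0000] = 31.4019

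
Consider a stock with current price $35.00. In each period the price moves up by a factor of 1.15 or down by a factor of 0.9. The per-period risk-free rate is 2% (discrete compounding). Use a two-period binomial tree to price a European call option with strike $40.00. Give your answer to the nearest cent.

$1.39

Risk-neutral probability p = (1 + 0.02 − 0.9)/(1.15 − 0.9) = 0.1200/0.2500 = 0.4800
Terminal stock prices: S_uu = 46.29, S_ud = 36.23, S_dd = 28.35
Terminal payoffs (S − K): max(6.287, 0) = 6.287, max(-3.775, 0) = 0, max(-11.65, 0) = 0
Node u (S = 40.25): V_u = 1/1.02·[0.4800·6.2875 + 0.5200·0.0000] = 2.9588
Node d (S = 31.5): V_d = 1/1.02·[0.4800·0.0000 + 0.5200·0.0000] = 0.0000
Node 0 (S = 35): V_0 = 1/1.02·[0.4800·2.9588 + 0.5200·0.0000] = 1.3924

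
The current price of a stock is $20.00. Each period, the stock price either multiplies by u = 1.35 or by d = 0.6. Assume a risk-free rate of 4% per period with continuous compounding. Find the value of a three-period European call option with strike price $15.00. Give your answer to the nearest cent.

Risk-neutral probability p = (e^0.04 − 0.6)/(1.35 − 0.6) = 0.4408/0.7500 = 0.5877
Terminal stock prices: S_uuu = 49.21, S_uud = 21.87, S_udd = 9.72, S_ddd = 4.32
Terminal payoffs (S − K): max(34.21, 0) = 34.21, max(6.87, 0) = 6.87, max(-5.28, 0) = 0, max(-10.68, 0) = 0
Node uu (S = 36.45): V_uu = e^(−0.04)·[0.5877·34.2075 + 0.4123·6.8700] = 22.0382
Node ud (S = 16.2): V_ud = e^(−0.04)·[0.5877·6.8700 + 0.4123·0.0000] = 3.8795
Node dd (S = 7.2): V_dd = e^(−0.04)·[0.5877·0.0000 + 0.4123·0.0000] = 0.0000
Node u (S = 27): V_u = e^(−0.04)·[0.5877·22.0382 + 0.4123·3.8795] = 13.9816
Node d (S = 12): V_d = e^(−0.04)·[0.5877·3.8795 + 0.4123·0.0000] = 2.1908
Node 0 (S = 20): V_0 = e^(−0.04)·[0.5877·13.9816 + 0.4123·2.1908] = 8.7632

$8.76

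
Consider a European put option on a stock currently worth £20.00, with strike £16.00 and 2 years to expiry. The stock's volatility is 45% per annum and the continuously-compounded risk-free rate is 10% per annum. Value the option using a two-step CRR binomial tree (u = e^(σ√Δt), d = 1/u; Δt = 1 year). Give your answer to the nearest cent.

£1.60

CRR parameters: u = e^(σ√Δt) = e^(0.45·√1) = 1.5683, d = 1/u = 0.6376
Per-period rate: rΔt = 0.1·1 = 0.1, so R = e^0.1 = 1.1052
Risk-neutral probability p = (e^0.1 − 0.6376)/(1.5683 − 0.6376) = 0.4675/0.9307 = 0.5024
Terminal stock prices: S_uu = 49.19, S_ud = 20, S_dd = 8.131
Terminal payoffs (K − S): max(-33.19, 0) = 0, max(-4, 0) = 0, max(7.869, 0) = 7.869
Node u (S = 31.37): V_u = e^(−0.1)·[0.5024·0.0000 + 0.4976·0.0000] = 0.0000
Node d (S = 12.75): V_d = e^(−0.1)·[0.5024·0.0000 + 0.4976·7.8686] = 3.5431
Node 0 (S = 20): V_0 = e^(−0.1)·[0.5024·0.0000 + 0.4976·3.5431] = 1.5954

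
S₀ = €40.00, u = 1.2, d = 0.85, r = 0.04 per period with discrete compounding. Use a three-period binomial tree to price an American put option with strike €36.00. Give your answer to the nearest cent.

Risk-neutral probability p = (1 + 0.04 − 0.85)/(1.2 − 0.85) = 0.1900/0.3500 = 0.5429
Terminal stock prices: S_uuu = 69.12, S_uud = 48.96, S_udd = 34.68, S_ddd = 24.56
Terminal payoffs (K − S): max(-33.12, 0) = 0, max(-12.96, 0) = 0, max(1.32, 0) = 1.32, max(11.44, 0) = 11.44
Node uu (S = 57.6): continuation = 1/1.04·[0.5429·0.0000 + 0.4571·0.0000] = 0.0000; exercise value = 0.0000 ≤ continuation, so V_uu = 0.0000
Node ud (S = 40.8): continuation = 1/1.04·[0.5429·0.0000 + 0.4571·1.3200] = 0.5802; exercise value = 0.0000 ≤ continuation, so V_ud = 0.5802
Node dd (S = 28.9): continuation = 1/1.04·[0.5429·1.3200 + 0.4571·11.4350] = 5.7154; exercise value = 7.1000 > continuation, so V_dd = 7.1000 (exercise)
Node u (S = 48): continuation = 1/1.04·[0.5429·0.0000 + 0.4571·0.5802] = 0.2550; exercise value = 0.0000 ≤ continuation, so V_u = 0.2550
Node d (S = 34): continuation = 1/1.04·[0.5429·0.5802 + 0.4571·7.1000] = 3.4237; exercise value = 2.0000 ≤ continuation, so V_d = 3.4237
Node 0 (S = 40): continuation = 1/1.04·[0.5429·0.2550 + 0.4571·3.4237] = 1.6381; exercise value = 0.0000 ≤ continuation, so V_0 = 1.6381

€1.64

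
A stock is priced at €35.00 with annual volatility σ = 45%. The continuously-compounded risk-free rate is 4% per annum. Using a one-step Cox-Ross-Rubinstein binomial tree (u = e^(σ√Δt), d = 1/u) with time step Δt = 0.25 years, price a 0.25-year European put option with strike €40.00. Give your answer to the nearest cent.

CRR parameters: u = e^(σ√Δt) = e^(0.45·√0.25) = 1.2523, d = 1/u = 0.7985
Per-period rate: rΔt = 0.04·0.25 = 0.01, so R = e^0.01 = 1.0101
Risk-neutral probability p = (e^0.01 − 0.7985)/(1.2523 − 0.7985) = 0.2115/0.4538 = 0.4661
Terminal stock prices: S_u = 43.83, S_d = 27.95
Terminal payoffs (K − S): max(-3.831, 0) = 0, max(12.05, 0) = 12.05
Node 0 (S = 35): V_0 = e^(−0.01)·[0.4661·0.0000 + 0.5339·12.0519] = 6.3701

€6.37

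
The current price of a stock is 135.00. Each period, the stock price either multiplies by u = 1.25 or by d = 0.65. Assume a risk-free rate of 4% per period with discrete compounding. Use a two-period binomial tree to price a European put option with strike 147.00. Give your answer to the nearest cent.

25.89

Risk-neutral probability p = (1 + 0.04 − 0.65)/(1.25 − 0.65) = 0.3900/0.6000 = 0.6500
Terminal stock prices: S_uu = 210.9, S_ud = 109.7, S_dd = 57.04
Terminal payoffs (K − S): max(-63.94, 0) = 0, max(37.31, 0) = 37.31, max(89.96, 0) = 89.96
Node u (S = 168.8): V_u = 1/1.04·[0.6500·0.0000 + 0.3500·37.3125] = 12.5571
Node d (S = 87.75): V_d = 1/1.04·[0.6500·37.3125 + 0.3500·89.9625] = 53.5962
Node 0 (S = 135): V_0 = 1/1.04·[0.6500·12.5571 + 0.3500·53.5962] = 25.8853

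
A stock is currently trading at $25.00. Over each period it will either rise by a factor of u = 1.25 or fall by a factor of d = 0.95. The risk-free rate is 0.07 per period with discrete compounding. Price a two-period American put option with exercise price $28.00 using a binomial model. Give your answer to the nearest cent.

Risk-neutral probability p = (1 + 0.07 − 0.95)/(1.25 − 0.95) = 0.1200/0.3000 = 0.4000
Terminal stock prices: S_uu = 39.06, S_ud = 29.69, S_dd = 22.56
Terminal payoffs (K − S): max(-11.06, 0) = 0, max(-1.688, 0) = 0, max(5.438, 0) = 5.438
Node u (S = 31.25): continuation = 1/1.07·[0.4000·0.0000 + 0.6000·0.0000] = 0.0000; exercise value = 0.0000 ≤ continuation, so V_u = 0.0000
Node d (S = 23.75): continuation = 1/1.07·[0.4000·0.0000 + 0.6000·5.4375] = 3.0491; exercise value = 4.2500 > continuation, so V_d = 4.2500 (exercise)
Node 0 (S = 25): continuation = 1/1.07·[0.4000·0.0000 + 0.6000·4.2500] = 2.3832; exercise value = 3.0000 > continuation, so V_0 = 3.0000 (exercise)

$3.00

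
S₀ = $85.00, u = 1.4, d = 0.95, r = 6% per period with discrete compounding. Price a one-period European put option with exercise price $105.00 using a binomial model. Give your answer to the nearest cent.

Risk-neutral probability p = (1 + 0.06 − 0.95)/(1.4 − 0.95) = 0.1100/0.4500 = 0.2444
Terminal stock prices: S_u = 119, S_d = 80.75
Terminal payoffs (K − S): max(-14, 0) = 0, max(24.25, 0) = 24.25
Node 0 (S = 85): V_0 = 1/1.06·[0.2444·0.0000 + 0.7556·24.2500] = 17.2851

$17.29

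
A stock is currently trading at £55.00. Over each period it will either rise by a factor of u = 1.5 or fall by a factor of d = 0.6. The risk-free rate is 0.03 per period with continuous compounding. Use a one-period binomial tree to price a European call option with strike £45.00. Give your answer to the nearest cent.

£17.41

Risk-neutral probability p = (e^0.03 − 0.6)/(1.5 − 0.6) = 0.4305/0.9000 = 0.4783
Terminal stock prices: S_u = 82.5, S_d = 33
Terminal payoffs (S − K): max(37.5, 0) = 37.5, max(-12, 0) = 0
Node 0 (S = 55): V_0 = e^(−0.03)·[0.4783·37.5000 + 0.5217·0.0000] = 17.4055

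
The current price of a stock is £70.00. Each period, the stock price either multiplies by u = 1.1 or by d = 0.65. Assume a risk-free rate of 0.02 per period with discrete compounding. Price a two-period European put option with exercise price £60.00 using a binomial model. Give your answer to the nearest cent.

£3.72

Risk-neutral probability p = (1 + 0.02 − 0.65)/(1.1 − 0.65) = 0.3700/0.4500 = 0.8222
Terminal stock prices: S_uu = 84.7, S_ud = 50.05, S_dd = 29.58
Terminal payoffs (K − S): max(-24.7, 0) = 0, max(9.95, 0) = 9.95, max(30.42, 0) = 30.42
Node u (S = 77): V_u = 1/1.02·[0.8222·0.0000 + 0.1778·9.9500] = 1.7342
Node d (S = 45.5): V_d = 1/1.02·[0.8222·9.9500 + 0.1778·30.4250] = 13.3235
Node 0 (S = 70): V_0 = 1/1.02·[0.8222·1.7342 + 0.1778·13.3235] = 3.7201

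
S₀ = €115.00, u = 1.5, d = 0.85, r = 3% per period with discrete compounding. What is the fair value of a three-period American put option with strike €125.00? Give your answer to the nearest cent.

Risk-neutral probability p = (1 + 0.03 − 0.85)/(1.5 − 0.85) = 0.1800/0.6500 = 0.2769
Terminal stock prices: S_uuu = 388.1, S_uud = 219.9, S_udd = 124.6, S_ddd = 70.62
Terminal payoffs (K − S): max(-263.1, 0) = 0, max(-94.94, 0) = 0, max(0.3688, 0) = 0.3688, max(54.38, 0) = 54.38
Node uu (S = 258.8): continuation = 1/1.03·[0.2769·0.0000 + 0.7231·0.0000] = 0.0000; exercise value = 0.0000 ≤ continuation, so V_uu = 0.0000
Node ud (S = 146.6): continuation = 1/1.03·[0.2769·0.0000 + 0.7231·0.3688] = 0.2589; exercise value = 0.0000 ≤ continuation, so V_ud = 0.2589
Node dd (S = 83.09): continuation = 1/1.03·[0.2769·0.3688 + 0.7231·54.3756] = 38.2717; exercise value = 41.9125 > continuation, so V_dd = 41.9125 (exercise)
Node u (S = 172.5): continuation = 1/1.03·[0.2769·0.0000 + 0.7231·0.2589] = 0.1817; exercise value = 0.0000 ≤ continuation, so V_u = 0.1817
Node d (S = 97.75): continuation = 1/1.03·[0.2769·0.2589 + 0.7231·41.9125] = 29.4929; exercise value = 27.2500 ≤ continuation, so V_d = 29.4929
Node 0 (S = 115): continuation = 1/1.03·[0.2769·0.1817 + 0.7231·29.4929] = 20.7533; exercise value = 10.0000 ≤ continuation, so V_0 = 20.7533

€20.75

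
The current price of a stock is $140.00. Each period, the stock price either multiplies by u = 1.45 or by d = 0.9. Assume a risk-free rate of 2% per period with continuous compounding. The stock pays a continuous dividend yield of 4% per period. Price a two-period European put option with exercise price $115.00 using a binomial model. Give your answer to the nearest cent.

Per-period risk-free factor R = e^0.02 = 1.0202; dividend-adjusted growth = e^(0.02−0.04) = 0.9802.
Risk-neutral probability p = (0.9802 − 0.9)/(1.45 − 0.9) = 0.0802/0.5500 = 0.1458
Terminal stock prices: S_uu = 294.4, S_ud = 182.7, S_dd = 113.4
Terminal payoffs (K − S): max(-179.4, 0) = 0, max(-67.7, 0) = 0, max(1.6, 0) = 1.6
Node u (S = 203): V_u = e^(−0.02)·[0.1458·0.0000 + 0.8542·0.0000] = 0.0000
Node d (S = 126): V_d = e^(−0.02)·[0.1458·0.0000 + 0.8542·1.6000] = 1.3396
Node 0 (S = 140): V_0 = e^(−0.02)·[0.1458·0.0000 + 0.8542·1.3396] = 1.1216

$1.12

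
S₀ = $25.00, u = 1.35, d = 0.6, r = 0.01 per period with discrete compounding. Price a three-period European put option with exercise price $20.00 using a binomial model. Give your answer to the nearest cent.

Risk-neutral probability p = (1 + 0.01 − 0.6)/(1.35 − 0.6) = 0.4100/0.7500 = 0.5467
Terminal stock prices: S_uuu = 61.51, S_uud = 27.34, S_udd = 12.15, S_ddd = 5.4
Terminal payoffs (K − S): max(-41.51, 0) = 0, max(-7.338, 0) = 0, max(7.85, 0) = 7.85, max(14.6, 0) = 14.6
Node uu (S = 45.56): V_uu = 1/1.01·[0.5467·0.0000 + 0.4533·0.0000] = 0.0000
Node ud (S = 20.25): V_ud = 1/1.01·[0.5467·0.0000 + 0.4533·7.8500] = 3.5234
Node dd (S = 9): V_dd = 1/1.01·[0.5467·7.8500 + 0.4533·14.6000] = 10.8020
Node u (S = 33.75): V_u = 1/1.01·[0.5467·0.0000 + 0.4533·3.5234] = 1.5815
Node d (S = 15): V_d = 1/1.01·[0.5467·3.5234 + 0.4533·10.8020] = 6.7555
Node 0 (S = 25): V_0 = 1/1.01·[0.5467·1.5815 + 0.4533·6.7555] = 3.8881

$3.89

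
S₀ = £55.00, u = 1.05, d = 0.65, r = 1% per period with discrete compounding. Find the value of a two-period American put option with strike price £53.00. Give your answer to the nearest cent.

Risk-neutral probability p = (1 + 0.01 − 0.65)/(1.05 − 0.65) = 0.3600/0.4000 = 0.9000
Terminal stock prices: S_uu = 60.64, S_ud = 37.54, S_dd = 23.24
Terminal payoffs (K − S): max(-7.638, 0) = 0, max(15.46, 0) = 15.46, max(29.76, 0) = 29.76
Node u (S = 57.75): continuation = 1/1.01·[0.9000·0.0000 + 0.1000·15.4625] = 1.5309; exercise value = 0.0000 ≤ continuation, so V_u = 1.5309
Node d (S = 35.75): continuation = 1/1.01·[0.9000·15.4625 + 0.1000·29.7625] = 16.7252; exercise value = 17.2500 > continuation, so V_d = 17.2500 (exercise)
Node 0 (S = 55): continuation = 1/1.01·[0.9000·1.5309 + 0.1000·17.2500] = 3.0721; exercise value = 0.0000 ≤ continuation, so V_0 = 3.0721

£3.07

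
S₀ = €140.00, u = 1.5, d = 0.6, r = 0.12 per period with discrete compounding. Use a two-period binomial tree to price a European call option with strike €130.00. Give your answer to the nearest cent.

€49.23

Risk-neutral probability p = (1 + 0.12 − 0.6)/(1.5 − 0.6) = 0.5200/0.9000 = 0.5778
Terminal stock prices: S_uu = 315, S_ud = 126, S_dd = 50.4
Terminal payoffs (S − K): max(185, 0) = 185, max(-4, 0) = 0, max(-79.6, 0) = 0
Node u (S = 210): V_u = 1/1.12·[0.5778·185.0000 + 0.4222·0.0000] = 95.4365
Node d (S = 84): V_d = 1/1.12·[0.5778·0.0000 + 0.4222·0.0000] = 0.0000
Node 0 (S = 140): V_0 = 1/1.12·[0.5778·95.4365 + 0.4222·0.0000] = 49.2331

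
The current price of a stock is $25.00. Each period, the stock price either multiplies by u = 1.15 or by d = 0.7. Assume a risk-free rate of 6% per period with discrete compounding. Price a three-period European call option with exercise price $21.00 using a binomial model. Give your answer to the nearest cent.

$8.01

Risk-neutral probability p = (1 + 0.06 − 0.7)/(1.15 − 0.7) = 0.3600/0.4500 = 0.8000
Terminal stock prices: S_uuu = 38.02, S_uud = 23.14, S_udd = 14.09, S_ddd = 8.575
Terminal payoffs (S − K): max(17.02, 0) = 17.02, max(2.144, 0) = 2.144, max(-6.913, 0) = 0, max(-12.43, 0) = 0
Node uu (S = 33.06): V_uu = 1/1.06·[0.8000·17.0219 + 0.2000·2.1437] = 13.2512
Node ud (S = 20.12): V_ud = 1/1.06·[0.8000·2.1437 + 0.2000·0.0000] = 1.6179
Node dd (S = 12.25): V_dd = 1/1.06·[0.8000·0.0000 + 0.2000·0.0000] = 0.0000
Node u (S = 28.75): V_u = 1/1.06·[0.8000·13.2512 + 0.2000·1.6179] = 10.3062
Node d (S = 17.5): V_d = 1/1.06·[0.8000·1.6179 + 0.2000·0.0000] = 1.2211
Node 0 (S = 25): V_0 = 1/1.06·[0.8000·10.3062 + 0.2000·1.2211] = 8.0086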